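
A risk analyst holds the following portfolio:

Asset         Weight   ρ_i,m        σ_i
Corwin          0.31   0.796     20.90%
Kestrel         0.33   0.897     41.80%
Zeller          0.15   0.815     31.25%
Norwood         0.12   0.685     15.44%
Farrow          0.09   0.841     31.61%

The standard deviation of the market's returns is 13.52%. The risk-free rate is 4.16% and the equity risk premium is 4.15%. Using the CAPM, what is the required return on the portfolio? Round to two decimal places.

11.84%

β_Corwin = 0.796 × 20.90% / 13.52% = 1.2305
β_Kestrel = 0.897 × 41.80% / 13.52% = 2.7733
β_Zeller = 0.815 × 31.25% / 13.52% = 1.8838
β_Norwood = 0.685 × 15.44% / 13.52% = 0.7823
β_Farrow = 0.841 × 31.61% / 13.52% = 1.9663
β_P = Σ w_i β_i = 0.31×1.2305 + 0.33×2.7733 + 0.15×1.8838 + 0.12×0.7823 + 0.09×1.9663 = 1.8501
E(R_P) = R_f + β_P × MRP = 4.16% + 1.8501 × 4.15% = 11.84%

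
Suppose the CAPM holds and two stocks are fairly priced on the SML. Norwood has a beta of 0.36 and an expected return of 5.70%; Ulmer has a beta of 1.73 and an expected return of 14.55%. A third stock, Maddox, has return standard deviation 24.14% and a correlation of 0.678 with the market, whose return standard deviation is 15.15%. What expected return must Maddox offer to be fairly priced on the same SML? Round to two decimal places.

10.35%

MRP = (14.55% − 5.70%) / (1.73 − 0.36) = 6.4599%
R_f = 5.70% − 0.36 × 6.4599% = 3.3744%
β_Maddox = ρ·σ_i/σ_m = 0.678 × 24.14 / 15.15 = 1.0803
E(R_Maddox) = R_f + β × MRP = 3.3744% + 1.0803 × 6.4599% = 10.35%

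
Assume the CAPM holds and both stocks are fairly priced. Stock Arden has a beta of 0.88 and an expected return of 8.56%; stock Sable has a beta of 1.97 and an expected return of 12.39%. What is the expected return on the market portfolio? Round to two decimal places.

8.98%

Both satisfy E(R) = R_f + β·MRP, so the slope of the SML is
MRP = (12.39% − 8.56%) / (1.97 − 0.88) = 3.83% / 1.09 = 3.5138%
R_f = E(R_Arden) − β_Arden·MRP = 8.56% − 0.88 × 3.5138% = 5.4679%
E(R_m) = R_f + MRP = 5.4679% + 3.5138% = 8.98%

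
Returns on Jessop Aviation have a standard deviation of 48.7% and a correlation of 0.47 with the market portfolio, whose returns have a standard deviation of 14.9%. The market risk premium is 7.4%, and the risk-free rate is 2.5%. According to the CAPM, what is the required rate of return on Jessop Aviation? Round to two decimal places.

β = ρ × σ_i / σ_m = 0.47 × 48.7% / 14.9% = 1.5362
E(R) = 2.5% + 1.5362 × 7.4% = 13.87%

13.87%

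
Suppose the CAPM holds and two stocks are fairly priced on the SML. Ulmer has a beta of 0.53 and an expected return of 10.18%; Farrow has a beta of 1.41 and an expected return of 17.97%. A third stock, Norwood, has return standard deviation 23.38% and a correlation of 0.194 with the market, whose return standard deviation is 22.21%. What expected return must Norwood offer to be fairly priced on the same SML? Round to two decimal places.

MRP = (17.97% − 10.18%) / (1.41 − 0.53) = 8.8523%
R_f = 10.18% − 0.53 × 8.8523% = 5.4883%
β_Norwood = ρ·σ_i/σ_m = 0.194 × 23.38 / 22.21 = 0.2042
E(R_Norwood) = R_f + β × MRP = 5.4883% + 0.2042 × 8.8523% = 7.30%

7.30%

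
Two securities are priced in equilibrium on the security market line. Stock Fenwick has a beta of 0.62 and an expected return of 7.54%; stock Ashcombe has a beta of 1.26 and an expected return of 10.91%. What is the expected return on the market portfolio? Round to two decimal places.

Both satisfy E(R) = R_f + β·MRP, so the slope of the SML is
MRP = (10.91% − 7.54%) / (1.26 − 0.62) = 3.37% / 0.64 = 5.2656%
R_f = E(R_Fenwick) − β_Fenwick·MRP = 7.54% − 0.62 × 5.2656% = 4.2753%
E(R_m) = R_f + MRP = 4.2753% + 5.2656% = 9.54%

9.54%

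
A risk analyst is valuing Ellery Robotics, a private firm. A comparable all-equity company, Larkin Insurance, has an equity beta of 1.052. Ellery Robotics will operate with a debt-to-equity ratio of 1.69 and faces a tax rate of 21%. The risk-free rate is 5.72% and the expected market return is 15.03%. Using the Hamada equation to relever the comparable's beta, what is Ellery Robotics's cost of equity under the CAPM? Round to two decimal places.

β_L = β_U × [1 + (1 − t)(D/E)] = 1.052 × [1 + (1 − 0.21) × 1.69]
    = 1.052 × [1 + 0.79 × 1.69] = 1.052 × 2.3351 = 2.4565
MRP = 15.03% − 5.72% = 9.31%
E(R) = R_f + β_L × MRP = 5.72% + 2.4565 × 9.31% = 28.59%

28.59%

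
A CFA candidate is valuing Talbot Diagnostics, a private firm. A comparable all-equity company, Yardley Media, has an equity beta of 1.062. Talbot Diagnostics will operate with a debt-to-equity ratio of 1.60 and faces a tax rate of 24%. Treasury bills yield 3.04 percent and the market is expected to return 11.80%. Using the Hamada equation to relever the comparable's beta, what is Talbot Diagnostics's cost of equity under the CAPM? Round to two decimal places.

23.66%

β_L = β_U × [1 + (1 − t)(D/E)] = 1.062 × [1 + (1 − 0.24) × 1.60]
    = 1.062 × [1 + 0.76 × 1.60] = 1.062 × 2.2160 = 2.3534
MRP = 11.80% − 3.04% = 8.76%
E(R) = R_f + β_L × MRP = 3.04% + 2.3534 × 8.76% = 23.66%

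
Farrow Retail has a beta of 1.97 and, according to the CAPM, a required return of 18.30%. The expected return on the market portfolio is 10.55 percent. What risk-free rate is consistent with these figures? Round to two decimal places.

E(R) = R_f + β(E(R_m) − R_f) = R_f(1 − β) + β·E(R_m)
18.30% = R_f × (1 − 1.97) + 1.97 × 10.55%
18.30% = R_f × -0.97 + 20.7835%
R_f = (18.30% − 20.7835%) / -0.97 = 2.56%

2.56%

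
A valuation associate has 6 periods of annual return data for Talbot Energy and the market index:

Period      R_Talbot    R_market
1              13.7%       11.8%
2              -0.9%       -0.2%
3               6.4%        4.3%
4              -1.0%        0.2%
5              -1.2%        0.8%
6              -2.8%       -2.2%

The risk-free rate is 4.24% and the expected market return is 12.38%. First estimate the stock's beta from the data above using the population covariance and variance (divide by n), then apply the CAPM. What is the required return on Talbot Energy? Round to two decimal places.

14.45%

Mean R_i = (13.7 − 0.9 + 6.4 − 1.0 − 1.2 − 2.8) / 6 = 2.3667%
Mean R_m = (11.8 − 0.2 + 4.3 + 0.2 + 0.8 − 2.2) / 6 = 2.4500%
Σ(R_i − R̄_i)(R_m − R̄_m) = 159.5700  ⇒  Cov = 159.5700 / 6 = 26.5950
Σ(R_m − R̄_m)² = 127.2750  ⇒  Var(R_m) = 127.2750 / 6 = 21.2125
β = Cov / Var(R_m) = 26.5950 / 21.2125 = 1.2537
MRP = 12.38% − 4.24% = 8.14%
E(R) = R_f + β × MRP = 4.24% + 1.2537 × 8.14% = 14.45%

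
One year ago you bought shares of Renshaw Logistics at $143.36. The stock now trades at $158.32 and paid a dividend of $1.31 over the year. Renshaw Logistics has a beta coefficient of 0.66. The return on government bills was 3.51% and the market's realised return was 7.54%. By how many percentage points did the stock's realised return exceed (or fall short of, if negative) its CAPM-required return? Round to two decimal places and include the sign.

Realised HPR = (P1 + D1 − P0) / P0 = (158.32 + 1.31 − 143.36) / 143.36 = 16.27 / 143.36 = 11.3491%
MRP = 7.54% − 3.51% = 4.03%
CAPM required = R_f + β·MRP = 3.51% + 0.66 × 4.03% = 6.1698%
α = realised − required = 11.3491% − 6.1698% = +5.18%

+5.18%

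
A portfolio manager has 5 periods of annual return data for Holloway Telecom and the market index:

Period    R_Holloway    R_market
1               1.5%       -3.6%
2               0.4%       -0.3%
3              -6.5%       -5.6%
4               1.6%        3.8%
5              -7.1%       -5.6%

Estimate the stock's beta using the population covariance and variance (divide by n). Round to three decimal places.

0.833

Mean R_i = (1.5 + 0.4 − 6.5 + 1.6 − 7.1) / 5 = -2.0200%
Mean R_m = (-3.6 − 0.3 − 5.6 + 3.8 − 5.6) / 5 = -2.2600%
Σ(R_i − R̄_i)(R_m − R̄_m) = 53.8940  ⇒  Cov = 53.8940 / 5 = 10.7788
Σ(R_m − R̄_m)² = 64.6720  ⇒  Var(R_m) = 64.6720 / 5 = 12.9344
β = Cov / Var(R_m) = 10.7788 / 12.9344 = 0.8333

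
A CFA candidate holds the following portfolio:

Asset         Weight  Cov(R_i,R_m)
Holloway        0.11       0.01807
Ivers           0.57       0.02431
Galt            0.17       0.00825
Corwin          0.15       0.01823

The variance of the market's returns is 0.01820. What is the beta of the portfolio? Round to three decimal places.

β_Holloway = 0.01807 / 0.01820 = 0.9929
β_Ivers = 0.02431 / 0.01820 = 1.3357
β_Galt = 0.00825 / 0.01820 = 0.4533
β_Corwin = 0.01823 / 0.01820 = 1.0016
β_P = Σ w_i β_i = 0.11×0.9929 + 0.57×1.3357 + 0.17×0.4533 + 0.15×1.0016 = 1.0979

1.098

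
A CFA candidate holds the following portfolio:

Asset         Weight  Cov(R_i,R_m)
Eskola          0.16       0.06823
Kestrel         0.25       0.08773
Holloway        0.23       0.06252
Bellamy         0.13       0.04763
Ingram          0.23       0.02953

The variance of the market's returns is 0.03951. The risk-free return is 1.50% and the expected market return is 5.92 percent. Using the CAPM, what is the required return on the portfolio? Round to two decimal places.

8.24%

β_Eskola = 0.06823 / 0.03951 = 1.7269
β_Kestrel = 0.08773 / 0.03951 = 2.2205
β_Holloway = 0.06252 / 0.03951 = 1.5824
β_Bellamy = 0.04763 / 0.03951 = 1.2055
β_Ingram = 0.02953 / 0.03951 = 0.7474
β_P = Σ w_i β_i = 0.16×1.7269 + 0.25×2.2205 + 0.23×1.5824 + 0.13×1.2055 + 0.23×0.7474 = 1.5240
MRP = 5.92% − 1.50% = 4.42%
E(R_P) = R_f + β_P × MRP = 1.50% + 1.5240 × 4.42% = 8.24%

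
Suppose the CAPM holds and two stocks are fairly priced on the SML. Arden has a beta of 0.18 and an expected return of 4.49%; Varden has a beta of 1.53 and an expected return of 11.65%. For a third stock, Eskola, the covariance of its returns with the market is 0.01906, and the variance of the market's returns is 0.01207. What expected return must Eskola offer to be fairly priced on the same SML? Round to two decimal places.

MRP = (11.65% − 4.49%) / (1.53 − 0.18) = 5.3037%
R_f = 4.49% − 0.18 × 5.3037% = 3.5353%
β_Eskola = Cov / Var(R_m) = 0.01906 / 0.01207 = 1.5791
E(R_Eskola) = R_f + β × MRP = 3.5353% + 1.5791 × 5.3037% = 11.91%

11.91%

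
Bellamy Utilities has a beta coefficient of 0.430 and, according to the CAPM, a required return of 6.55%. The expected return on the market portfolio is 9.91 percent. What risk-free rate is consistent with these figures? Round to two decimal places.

4.02%

E(R) = R_f + β(E(R_m) − R_f) = R_f(1 − β) + β·E(R_m)
6.55% = R_f × (1 − 0.430) + 0.430 × 9.91%
6.55% = R_f × 0.570 + 4.26130%
R_f = (6.55% − 4.26130%) / 0.570 = 4.02%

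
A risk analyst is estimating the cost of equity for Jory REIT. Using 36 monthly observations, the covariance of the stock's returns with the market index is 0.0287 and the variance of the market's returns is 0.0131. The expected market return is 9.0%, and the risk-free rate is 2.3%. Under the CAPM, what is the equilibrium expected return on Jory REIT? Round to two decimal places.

β = Cov(R_i, R_m) / Var(R_m) = 0.0287 / 0.0131 = 2.1908
MRP = 9.0% − 2.3% = 6.70%
E(R) = R_f + β × MRP = 2.3% + 2.1908 × 6.7% = 16.98%

16.98%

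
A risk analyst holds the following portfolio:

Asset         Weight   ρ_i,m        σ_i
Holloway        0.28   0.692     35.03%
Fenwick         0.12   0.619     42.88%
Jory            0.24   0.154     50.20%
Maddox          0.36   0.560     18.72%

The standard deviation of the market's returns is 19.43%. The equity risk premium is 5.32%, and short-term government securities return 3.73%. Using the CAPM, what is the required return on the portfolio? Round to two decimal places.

β_Holloway = 0.692 × 35.03% / 19.43% = 1.2476
β_Fenwick = 0.619 × 42.88% / 19.43% = 1.3661
β_Jory = 0.154 × 50.20% / 19.43% = 0.3979
β_Maddox = 0.560 × 18.72% / 19.43% = 0.5395
β_P = Σ w_i β_i = 0.28×1.2476 + 0.12×1.3661 + 0.24×0.3979 + 0.36×0.5395 = 0.8030
E(R_P) = R_f + β_P × MRP = 3.73% + 0.8030 × 5.32% = 8.00%

8.00%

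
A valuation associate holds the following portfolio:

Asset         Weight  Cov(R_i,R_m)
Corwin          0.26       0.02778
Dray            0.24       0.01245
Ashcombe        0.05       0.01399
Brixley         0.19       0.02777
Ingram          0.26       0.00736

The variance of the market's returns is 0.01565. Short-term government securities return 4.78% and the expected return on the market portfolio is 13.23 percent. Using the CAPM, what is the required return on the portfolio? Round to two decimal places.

14.55%

β_Corwin = 0.02778 / 0.01565 = 1.7751
β_Dray = 0.01245 / 0.01565 = 0.7955
β_Ashcombe = 0.01399 / 0.01565 = 0.8939
β_Brixley = 0.02777 / 0.01565 = 1.7744
β_Ingram = 0.00736 / 0.01565 = 0.4703
β_P = Σ w_i β_i = 0.26×1.7751 + 0.24×0.7955 + 0.05×0.8939 + 0.19×1.7744 + 0.26×0.4703 = 1.1566
MRP = 13.23% − 4.78% = 8.45%
E(R_P) = R_f + β_P × MRP = 4.78% + 1.1566 × 8.45% = 14.55%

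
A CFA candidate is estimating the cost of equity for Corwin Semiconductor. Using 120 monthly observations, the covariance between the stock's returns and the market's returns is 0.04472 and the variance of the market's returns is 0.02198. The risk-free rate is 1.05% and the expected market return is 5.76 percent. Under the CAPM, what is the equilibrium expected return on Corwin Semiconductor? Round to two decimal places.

10.63%

β = Cov(R_i, R_m) / Var(R_m) = 0.04472 / 0.02198 = 2.0346
MRP = 5.76% − 1.05% = 4.71%
E(R) = R_f + β × MRP = 1.05% + 2.0346 × 4.71% = 10.63%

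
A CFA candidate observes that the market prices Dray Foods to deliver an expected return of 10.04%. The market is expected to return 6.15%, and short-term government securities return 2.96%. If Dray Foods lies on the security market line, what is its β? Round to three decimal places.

2.219

MRP = 6.15% − 2.96% = 3.19%
β = (E(R) − R_f) / MRP = (10.04% − 2.96%) / 3.19% = 7.08% / 3.19% = 2.219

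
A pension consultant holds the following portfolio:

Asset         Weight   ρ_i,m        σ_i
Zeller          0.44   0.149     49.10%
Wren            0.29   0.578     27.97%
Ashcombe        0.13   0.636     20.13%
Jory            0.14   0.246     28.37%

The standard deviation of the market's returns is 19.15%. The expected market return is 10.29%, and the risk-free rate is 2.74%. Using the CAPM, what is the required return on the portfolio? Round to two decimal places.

6.90%

β_Zeller = 0.149 × 49.10% / 19.15% = 0.3820
β_Wren = 0.578 × 27.97% / 19.15% = 0.8442
β_Ashcombe = 0.636 × 20.13% / 19.15% = 0.6685
β_Jory = 0.246 × 28.37% / 19.15% = 0.3644
β_P = Σ w_i β_i = 0.44×0.3820 + 0.29×0.8442 + 0.13×0.6685 + 0.14×0.3644 = 0.5508
MRP = 10.29% − 2.74% = 7.55%
E(R_P) = R_f + β_P × MRP = 2.74% + 0.5508 × 7.55% = 6.90%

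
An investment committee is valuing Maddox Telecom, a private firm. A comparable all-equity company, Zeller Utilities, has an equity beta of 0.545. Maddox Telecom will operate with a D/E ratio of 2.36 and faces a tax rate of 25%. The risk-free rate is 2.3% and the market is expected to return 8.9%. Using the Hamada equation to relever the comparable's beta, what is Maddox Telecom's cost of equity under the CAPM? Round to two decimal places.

β_L = β_U × [1 + (1 − t)(D/E)] = 0.545 × [1 + (1 − 0.25) × 2.36]
    = 0.545 × [1 + 0.75 × 2.36] = 0.545 × 2.7700 = 1.5097
MRP = 8.9% − 2.3% = 6.60%
E(R) = R_f + β_L × MRP = 2.3% + 1.5097 × 6.6% = 12.26%

12.26%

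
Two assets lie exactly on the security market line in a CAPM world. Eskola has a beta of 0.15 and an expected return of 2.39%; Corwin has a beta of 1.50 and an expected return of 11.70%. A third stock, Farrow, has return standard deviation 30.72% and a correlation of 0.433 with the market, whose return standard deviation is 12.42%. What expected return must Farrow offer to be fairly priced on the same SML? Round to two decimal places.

MRP = (11.70% − 2.39%) / (1.50 − 0.15) = 6.8963%
R_f = 2.39% − 0.15 × 6.8963% = 1.3556%
β_Farrow = ρ·σ_i/σ_m = 0.433 × 30.72 / 12.42 = 1.0710
E(R_Farrow) = R_f + β × MRP = 1.3556% + 1.0710 × 6.8963% = 8.74%

8.74%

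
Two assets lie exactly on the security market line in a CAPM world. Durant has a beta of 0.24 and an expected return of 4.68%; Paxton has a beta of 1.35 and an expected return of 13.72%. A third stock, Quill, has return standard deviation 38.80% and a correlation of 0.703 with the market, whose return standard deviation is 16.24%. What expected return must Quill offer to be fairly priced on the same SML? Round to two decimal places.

MRP = (13.72% − 4.68%) / (1.35 − 0.24) = 8.1441%
R_f = 4.68% − 0.24 × 8.1441% = 2.7254%
β_Quill = ρ·σ_i/σ_m = 0.703 × 38.80 / 16.24 = 1.6796
E(R_Quill) = R_f + β × MRP = 2.7254% + 1.6796 × 8.1441% = 16.40%

16.40%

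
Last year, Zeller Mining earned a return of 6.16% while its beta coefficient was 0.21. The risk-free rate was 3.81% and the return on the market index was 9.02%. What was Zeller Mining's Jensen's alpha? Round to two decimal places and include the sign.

+1.26%

Market excess return = 9.02% − 3.81% = 5.21%
CAPM benchmark = R_f + β(R_m − R_f) = 3.81% + 0.21 × 5.21% = 4.9041%
α = actual − benchmark = 6.16% − 4.9041% = +1.26%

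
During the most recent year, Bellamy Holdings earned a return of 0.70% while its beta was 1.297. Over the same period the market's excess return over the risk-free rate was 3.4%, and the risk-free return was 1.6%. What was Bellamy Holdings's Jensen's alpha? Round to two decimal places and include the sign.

-5.31%

CAPM benchmark = R_f + β(R_m − R_f) = 1.6% + 1.297 × 3.4% = 6.0098%
α = actual − benchmark = 0.70% − 6.0098% = -5.31%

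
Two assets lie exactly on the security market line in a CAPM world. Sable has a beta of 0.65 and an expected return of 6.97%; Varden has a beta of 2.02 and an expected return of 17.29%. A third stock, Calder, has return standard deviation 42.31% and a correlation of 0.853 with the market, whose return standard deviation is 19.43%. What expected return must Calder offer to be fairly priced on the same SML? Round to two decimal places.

16.07%

MRP = (17.29% − 6.97%) / (2.02 − 0.65) = 7.5328%
R_f = 6.97% − 0.65 × 7.5328% = 2.0737%
β_Calder = ρ·σ_i/σ_m = 0.853 × 42.31 / 19.43 = 1.8575
E(R_Calder) = R_f + β × MRP = 2.0737% + 1.8575 × 7.5328% = 16.07%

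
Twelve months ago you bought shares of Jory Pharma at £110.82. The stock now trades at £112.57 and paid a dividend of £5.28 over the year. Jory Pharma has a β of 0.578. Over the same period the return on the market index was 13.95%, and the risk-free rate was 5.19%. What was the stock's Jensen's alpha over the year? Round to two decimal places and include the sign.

Realised HPR = (P1 + D1 − P0) / P0 = (112.57 + 5.28 − 110.82) / 110.82 = 7.03 / 110.82 = 6.3436%
MRP = 13.95% − 5.19% = 8.76%
CAPM required = R_f + β·MRP = 5.19% + 0.578 × 8.76% = 10.25328%
α = realised − required = 6.3436% − 10.25328% = -3.91%

-3.91%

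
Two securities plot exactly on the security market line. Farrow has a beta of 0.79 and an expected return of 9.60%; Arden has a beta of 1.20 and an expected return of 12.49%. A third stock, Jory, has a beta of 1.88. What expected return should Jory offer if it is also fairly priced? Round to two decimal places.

17.28%

MRP (SML slope) = (12.49% − 9.60%) / (1.20 − 0.79) = 2.89% / 0.41 = 7.0488%
R_f (intercept) = 9.60% − 0.79 × 7.0488% = 4.0314%
E(R_Jory) = R_f + β × MRP = 4.0314% + 1.88 × 7.0488% = 17.28%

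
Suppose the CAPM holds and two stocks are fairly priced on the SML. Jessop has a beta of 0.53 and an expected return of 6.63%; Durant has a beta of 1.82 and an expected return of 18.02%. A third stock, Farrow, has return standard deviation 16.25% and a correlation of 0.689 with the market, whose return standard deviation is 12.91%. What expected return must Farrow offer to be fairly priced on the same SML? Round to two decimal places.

9.61%

MRP = (18.02% − 6.63%) / (1.82 − 0.53) = 8.8295%
R_f = 6.63% − 0.53 × 8.8295% = 1.9504%
β_Farrow = ρ·σ_i/σ_m = 0.689 × 16.25 / 12.91 = 0.8673
E(R_Farrow) = R_f + β × MRP = 1.9504% + 0.8673 × 8.8295% = 9.61%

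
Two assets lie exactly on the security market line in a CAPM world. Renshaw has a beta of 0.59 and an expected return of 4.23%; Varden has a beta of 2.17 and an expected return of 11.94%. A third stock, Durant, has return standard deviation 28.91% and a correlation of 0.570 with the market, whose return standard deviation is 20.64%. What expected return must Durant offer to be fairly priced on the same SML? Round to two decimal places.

5.25%

MRP = (11.94% − 4.23%) / (2.17 − 0.59) = 4.8797%
R_f = 4.23% − 0.59 × 4.8797% = 1.3510%
β_Durant = ρ·σ_i/σ_m = 0.570 × 28.91 / 20.64 = 0.7984
E(R_Durant) = R_f + β × MRP = 1.3510% + 0.7984 × 4.8797% = 5.25%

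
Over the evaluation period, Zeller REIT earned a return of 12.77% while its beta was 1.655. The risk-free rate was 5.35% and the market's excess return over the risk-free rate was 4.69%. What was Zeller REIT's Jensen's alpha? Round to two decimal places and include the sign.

CAPM benchmark = R_f + β(R_m − R_f) = 5.35% + 1.655 × 4.69% = 13.11195%
α = actual − benchmark = 12.77% − 13.11195% = -0.34%

-0.34%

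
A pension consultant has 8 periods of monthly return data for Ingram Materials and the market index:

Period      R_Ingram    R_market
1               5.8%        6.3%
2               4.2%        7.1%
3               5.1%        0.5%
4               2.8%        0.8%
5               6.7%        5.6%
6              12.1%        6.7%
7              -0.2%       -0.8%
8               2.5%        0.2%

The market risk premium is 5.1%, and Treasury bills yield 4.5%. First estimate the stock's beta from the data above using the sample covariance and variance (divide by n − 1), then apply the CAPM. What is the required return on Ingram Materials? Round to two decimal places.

8.39%

Mean R_i = (5.8 + 4.2 + 5.1 + 2.8 + 6.7 + 12.1 − 0.2 + 2.5) / 8 = 4.8750%
Mean R_m = (6.3 + 7.1 + 0.5 + 0.8 + 5.6 + 6.7 − 0.8 + 0.2) / 8 = 3.3000%
Σ(R_i − R̄_i)(R_m − R̄_m) = 61.7000  ⇒  Cov = 61.7000 / 7 = 8.8143
Σ(R_m − R̄_m)² = 80.8000  ⇒  Var(R_m) = 80.8000 / 7 = 11.5429
β = Cov / Var(R_m) = 8.8143 / 11.5429 = 0.7636
E(R) = R_f + β × MRP = 4.5% + 0.7636 × 5.1% = 8.39%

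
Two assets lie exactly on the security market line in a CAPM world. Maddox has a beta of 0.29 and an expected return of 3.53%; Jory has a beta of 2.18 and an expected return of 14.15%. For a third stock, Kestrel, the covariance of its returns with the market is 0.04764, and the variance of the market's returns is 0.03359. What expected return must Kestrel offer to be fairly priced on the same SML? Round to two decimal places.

9.87%

MRP = (14.15% − 3.53%) / (2.18 − 0.29) = 5.6190%
R_f = 3.53% − 0.29 × 5.6190% = 1.9005%
β_Kestrel = Cov / Var(R_m) = 0.04764 / 0.03359 = 1.4183
E(R_Kestrel) = R_f + β × MRP = 1.9005% + 1.4183 × 5.6190% = 9.87%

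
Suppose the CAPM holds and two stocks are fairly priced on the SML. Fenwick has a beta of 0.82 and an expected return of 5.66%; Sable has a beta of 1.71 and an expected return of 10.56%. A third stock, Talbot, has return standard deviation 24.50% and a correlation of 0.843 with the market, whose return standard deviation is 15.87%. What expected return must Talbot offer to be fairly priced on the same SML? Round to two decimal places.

MRP = (10.56% − 5.66%) / (1.71 − 0.82) = 5.5056%
R_f = 5.66% − 0.82 × 5.5056% = 1.1454%
β_Talbot = ρ·σ_i/σ_m = 0.843 × 24.50 / 15.87 = 1.3014
E(R_Talbot) = R_f + β × MRP = 1.1454% + 1.3014 × 5.5056% = 8.31%

8.31%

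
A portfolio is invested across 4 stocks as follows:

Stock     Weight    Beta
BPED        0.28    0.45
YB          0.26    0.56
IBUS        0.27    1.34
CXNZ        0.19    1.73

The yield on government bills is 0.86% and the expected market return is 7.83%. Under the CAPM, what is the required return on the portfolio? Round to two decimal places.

7.57%

β_P = Σ w_i β_i = 0.28×0.45 + 0.26×0.56 + 0.27×1.34 + 0.19×1.73 = 0.9621
MRP = 7.83% − 0.86% = 6.97%
E(R_P) = R_f + β_P × MRP = 0.86% + 0.9621 × 6.97% = 7.57%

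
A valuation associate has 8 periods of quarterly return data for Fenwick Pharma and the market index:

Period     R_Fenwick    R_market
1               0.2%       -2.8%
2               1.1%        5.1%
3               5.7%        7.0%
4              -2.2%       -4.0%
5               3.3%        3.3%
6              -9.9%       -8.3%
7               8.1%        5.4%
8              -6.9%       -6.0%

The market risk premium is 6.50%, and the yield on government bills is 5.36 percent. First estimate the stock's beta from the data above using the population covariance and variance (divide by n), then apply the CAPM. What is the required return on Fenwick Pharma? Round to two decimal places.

11.54%

Mean R_i = (0.2 + 1.1 + 5.7 − 2.2 + 3.3 − 9.9 + 8.1 − 6.9) / 8 = -0.0750%
Mean R_m = (-2.8 + 5.1 + 7.0 − 4.0 + 3.3 − 8.3 + 5.4 − 6.0) / 8 = -0.0375%
Σ(R_i − R̄_i)(R_m − R̄_m) = 231.9275  ⇒  Cov = 231.9275 / 8 = 28.9909
Σ(R_m − R̄_m)² = 243.7788  ⇒  Var(R_m) = 243.7788 / 8 = 30.4724
β = Cov / Var(R_m) = 28.9909 / 30.4724 = 0.9514
E(R) = R_f + β × MRP = 5.36% + 0.9514 × 6.50% = 11.54%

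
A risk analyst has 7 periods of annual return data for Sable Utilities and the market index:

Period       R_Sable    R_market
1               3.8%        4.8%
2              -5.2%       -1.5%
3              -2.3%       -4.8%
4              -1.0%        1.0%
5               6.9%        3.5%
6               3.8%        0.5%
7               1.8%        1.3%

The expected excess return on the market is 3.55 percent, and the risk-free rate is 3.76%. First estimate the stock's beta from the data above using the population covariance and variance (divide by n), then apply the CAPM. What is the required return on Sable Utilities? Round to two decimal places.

7.24%

Mean R_i = (3.8 − 5.2 − 2.3 − 1.0 + 6.9 + 3.8 + 1.8) / 7 = 1.1143%
Mean R_m = (4.8 − 1.5 − 4.8 + 1.0 + 3.5 + 0.5 + 1.3) / 7 = 0.6857%
Σ(R_i − R̄_i)(R_m − R̄_m) = 59.1214  ⇒  Cov = 59.1214 / 7 = 8.4459
Σ(R_m − R̄_m)² = 60.2286  ⇒  Var(R_m) = 60.2286 / 7 = 8.6041
β = Cov / Var(R_m) = 8.4459 / 8.6041 = 0.9816
E(R) = R_f + β × MRP = 3.76% + 0.9816 × 3.55% = 7.24%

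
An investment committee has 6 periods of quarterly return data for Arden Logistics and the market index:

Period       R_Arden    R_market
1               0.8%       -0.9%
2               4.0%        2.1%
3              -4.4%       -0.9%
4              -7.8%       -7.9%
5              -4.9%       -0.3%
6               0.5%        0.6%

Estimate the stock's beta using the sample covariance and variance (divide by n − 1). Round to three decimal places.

1.011

Mean R_i = (0.8 + 4.0 − 4.4 − 7.8 − 4.9 + 0.5) / 6 = -1.9667%
Mean R_m = (-0.9 + 2.1 − 0.9 − 7.9 − 0.3 + 0.6) / 6 = -1.2167%
Σ(R_i − R̄_i)(R_m − R̄_m) = 60.6733  ⇒  Cov = 60.6733 / 5 = 12.1347
Σ(R_m − R̄_m)² = 60.0083  ⇒  Var(R_m) = 60.0083 / 5 = 12.0017
β = Cov / Var(R_m) = 12.1347 / 12.0017 = 1.0111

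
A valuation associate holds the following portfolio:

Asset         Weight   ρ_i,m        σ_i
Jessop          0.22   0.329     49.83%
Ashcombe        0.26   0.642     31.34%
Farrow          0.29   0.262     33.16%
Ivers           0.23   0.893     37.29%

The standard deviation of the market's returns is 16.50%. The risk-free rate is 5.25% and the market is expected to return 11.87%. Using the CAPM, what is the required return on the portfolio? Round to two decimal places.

β_Jessop = 0.329 × 49.83% / 16.50% = 0.9936
β_Ashcombe = 0.642 × 31.34% / 16.50% = 1.2194
β_Farrow = 0.262 × 33.16% / 16.50% = 0.5265
β_Ivers = 0.893 × 37.29% / 16.50% = 2.0182
β_P = Σ w_i β_i = 0.22×0.9936 + 0.26×1.2194 + 0.29×0.5265 + 0.23×2.0182 = 1.1525
MRP = 11.87% − 5.25% = 6.62%
E(R_P) = R_f + β_P × MRP = 5.25% + 1.1525 × 6.62% = 12.88%

12.88%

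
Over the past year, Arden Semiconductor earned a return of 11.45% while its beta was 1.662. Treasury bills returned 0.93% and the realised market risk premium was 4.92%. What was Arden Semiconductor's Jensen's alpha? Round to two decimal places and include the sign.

CAPM benchmark = R_f + β(R_m − R_f) = 0.93% + 1.662 × 4.92% = 9.10704%
α = actual − benchmark = 11.45% − 9.10704% = +2.34%

+2.34%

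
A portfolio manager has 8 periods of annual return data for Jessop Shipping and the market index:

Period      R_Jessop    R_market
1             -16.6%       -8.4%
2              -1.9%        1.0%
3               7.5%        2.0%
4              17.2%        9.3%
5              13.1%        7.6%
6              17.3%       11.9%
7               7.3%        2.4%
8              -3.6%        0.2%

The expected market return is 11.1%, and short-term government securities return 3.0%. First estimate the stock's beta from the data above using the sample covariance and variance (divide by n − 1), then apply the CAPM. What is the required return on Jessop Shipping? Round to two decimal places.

17.43%

Mean R_i = (-16.6 − 1.9 + 7.5 + 17.2 + 13.1 + 17.3 + 7.3 − 3.6) / 8 = 5.0375%
Mean R_m = (-8.4 + 1.0 + 2.0 + 9.3 + 7.6 + 11.9 + 2.4 + 0.2) / 8 = 3.2500%
Σ(R_i − R̄_i)(R_m − R̄_m) = 503.7550  ⇒  Cov = 503.7550 / 7 = 71.9650
Σ(R_m − R̄_m)² = 282.7200  ⇒  Var(R_m) = 282.7200 / 7 = 40.3886
β = Cov / Var(R_m) = 71.9650 / 40.3886 = 1.7818
MRP = 11.1% − 3.0% = 8.10%
E(R) = R_f + β × MRP = 3.0% + 1.7818 × 8.1% = 17.43%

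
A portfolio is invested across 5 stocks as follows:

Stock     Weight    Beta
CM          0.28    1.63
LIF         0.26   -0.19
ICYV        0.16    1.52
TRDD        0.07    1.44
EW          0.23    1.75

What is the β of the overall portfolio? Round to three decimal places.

β_P = Σ w_i β_i = 0.28×1.63 + 0.26×-0.19 + 0.16×1.52 + 0.07×1.44 + 0.23×1.75 = 1.1535

1.154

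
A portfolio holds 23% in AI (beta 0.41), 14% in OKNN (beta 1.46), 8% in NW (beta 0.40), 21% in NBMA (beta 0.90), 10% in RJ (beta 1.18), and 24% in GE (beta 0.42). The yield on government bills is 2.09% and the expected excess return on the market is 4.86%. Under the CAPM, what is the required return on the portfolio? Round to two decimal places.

β_P = Σ w_i β_i = 0.23×0.41 + 0.14×1.46 + 0.08×0.40 + 0.21×0.90 + 0.10×1.18 + 0.24×0.42 = 0.7385
E(R_P) = R_f + β_P × MRP = 2.09% + 0.7385 × 4.86% = 5.68%

5.68%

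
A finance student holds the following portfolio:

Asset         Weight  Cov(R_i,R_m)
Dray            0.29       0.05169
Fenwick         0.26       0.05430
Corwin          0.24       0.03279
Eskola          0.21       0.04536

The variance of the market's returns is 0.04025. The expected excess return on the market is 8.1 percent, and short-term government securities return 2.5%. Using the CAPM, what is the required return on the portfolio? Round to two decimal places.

11.86%

β_Dray = 0.05169 / 0.04025 = 1.2842
β_Fenwick = 0.05430 / 0.04025 = 1.3491
β_Corwin = 0.03279 / 0.04025 = 0.8147
β_Eskola = 0.04536 / 0.04025 = 1.1270
β_P = Σ w_i β_i = 0.29×1.2842 + 0.26×1.3491 + 0.24×0.8147 + 0.21×1.1270 = 1.1554
E(R_P) = R_f + β_P × MRP = 2.5% + 1.1554 × 8.1% = 11.86%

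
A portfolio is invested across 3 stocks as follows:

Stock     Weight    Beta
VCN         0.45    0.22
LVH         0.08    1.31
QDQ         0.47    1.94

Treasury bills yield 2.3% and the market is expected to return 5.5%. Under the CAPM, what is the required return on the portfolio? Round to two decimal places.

β_P = Σ w_i β_i = 0.45×0.22 + 0.08×1.31 + 0.47×1.94 = 1.1156
MRP = 5.5% − 2.3% = 3.20%
E(R_P) = R_f + β_P × MRP = 2.3% + 1.1156 × 3.2% = 5.87%

5.87%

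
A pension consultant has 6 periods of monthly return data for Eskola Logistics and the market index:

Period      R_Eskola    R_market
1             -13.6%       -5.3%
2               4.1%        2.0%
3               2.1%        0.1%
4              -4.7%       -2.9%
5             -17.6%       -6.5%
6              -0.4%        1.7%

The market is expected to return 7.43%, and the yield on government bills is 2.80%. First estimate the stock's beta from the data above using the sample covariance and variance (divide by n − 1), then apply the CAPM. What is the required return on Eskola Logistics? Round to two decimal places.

Mean R_i = (-13.6 + 4.1 + 2.1 − 4.7 − 17.6 − 0.4) / 6 = -5.0167%
Mean R_m = (-5.3 + 2.0 + 0.1 − 2.9 − 6.5 + 1.7) / 6 = -1.8167%
Σ(R_i − R̄_i)(R_m − R̄_m) = 153.1583  ⇒  Cov = 153.1583 / 5 = 30.6317
Σ(R_m − R̄_m)² = 65.8483  ⇒  Var(R_m) = 65.8483 / 5 = 13.1697
β = Cov / Var(R_m) = 30.6317 / 13.1697 = 2.3259
MRP = 7.43% − 2.80% = 4.63%
E(R) = R_f + β × MRP = 2.80% + 2.3259 × 4.63% = 13.57%

13.57%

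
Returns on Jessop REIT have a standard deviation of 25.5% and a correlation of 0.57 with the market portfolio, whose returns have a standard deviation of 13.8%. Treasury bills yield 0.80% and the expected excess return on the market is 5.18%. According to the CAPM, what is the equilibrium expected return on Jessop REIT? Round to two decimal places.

6.26%

β = ρ × σ_i / σ_m = 0.57 × 25.5% / 13.8% = 1.0533
E(R) = 0.80% + 1.0533 × 5.18% = 6.26%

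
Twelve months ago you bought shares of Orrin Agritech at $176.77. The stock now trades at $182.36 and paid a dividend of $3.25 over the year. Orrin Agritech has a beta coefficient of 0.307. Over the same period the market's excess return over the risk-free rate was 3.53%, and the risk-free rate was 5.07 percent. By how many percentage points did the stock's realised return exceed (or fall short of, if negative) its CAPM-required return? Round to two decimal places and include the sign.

Realised HPR = (P1 + D1 − P0) / P0 = (182.36 + 3.25 − 176.77) / 176.77 = 8.84 / 176.77 = 5.0008%
CAPM required = R_f + β·MRP = 5.07% + 0.307 × 3.53% = 6.15371%
α = realised − required = 5.0008% − 6.15371% = -1.15%

-1.15%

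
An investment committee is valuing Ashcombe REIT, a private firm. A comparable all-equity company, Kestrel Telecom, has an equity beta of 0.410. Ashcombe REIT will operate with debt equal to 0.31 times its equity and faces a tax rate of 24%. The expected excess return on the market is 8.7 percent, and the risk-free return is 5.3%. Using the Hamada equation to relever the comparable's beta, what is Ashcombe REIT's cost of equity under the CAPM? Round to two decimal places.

9.71%

β_L = β_U × [1 + (1 − t)(D/E)] = 0.410 × [1 + (1 − 0.24) × 0.31]
    = 0.410 × [1 + 0.76 × 0.31] = 0.410 × 1.2356 = 0.5066
E(R) = R_f + β_L × MRP = 5.3% + 0.5066 × 8.7% = 9.71%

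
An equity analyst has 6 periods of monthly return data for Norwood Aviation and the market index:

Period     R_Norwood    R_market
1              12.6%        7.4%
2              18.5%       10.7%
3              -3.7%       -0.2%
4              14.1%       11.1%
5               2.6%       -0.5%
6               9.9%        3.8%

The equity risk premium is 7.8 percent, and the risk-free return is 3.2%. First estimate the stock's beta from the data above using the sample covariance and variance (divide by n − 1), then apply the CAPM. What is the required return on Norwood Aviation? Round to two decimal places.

14.55%

Mean R_i = (12.6 + 18.5 − 3.7 + 14.1 + 2.6 + 9.9) / 6 = 9.0000%
Mean R_m = (7.4 + 10.7 − 0.2 + 11.1 − 0.5 + 3.8) / 6 = 5.3833%
Σ(R_i − R̄_i)(R_m − R̄_m) = 194.0600  ⇒  Cov = 194.0600 / 5 = 38.8120
Σ(R_m − R̄_m)² = 133.3083  ⇒  Var(R_m) = 133.3083 / 5 = 26.6617
β = Cov / Var(R_m) = 38.8120 / 26.6617 = 1.4557
E(R) = R_f + β × MRP = 3.2% + 1.4557 × 7.8% = 14.55%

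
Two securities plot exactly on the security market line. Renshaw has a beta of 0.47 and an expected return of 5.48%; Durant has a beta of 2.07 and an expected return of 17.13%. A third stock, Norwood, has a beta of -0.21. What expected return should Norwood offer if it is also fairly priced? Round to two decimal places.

MRP (SML slope) = (17.13% − 5.48%) / (2.07 − 0.47) = 11.65% / 1.60 = 7.2813%
R_f (intercept) = 5.48% − 0.47 × 7.2813% = 2.0578%
E(R_Norwood) = R_f + β × MRP = 2.0578% + -0.21 × 7.2813% = 0.53%

0.53%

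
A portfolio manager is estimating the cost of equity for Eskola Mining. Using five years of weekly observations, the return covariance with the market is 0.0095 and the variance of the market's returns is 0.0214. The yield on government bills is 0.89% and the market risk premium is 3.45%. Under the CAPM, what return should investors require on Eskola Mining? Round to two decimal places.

2.42%

β = Cov(R_i, R_m) / Var(R_m) = 0.0095 / 0.0214 = 0.4439
E(R) = R_f + β × MRP = 0.89% + 0.4439 × 3.45% = 2.42%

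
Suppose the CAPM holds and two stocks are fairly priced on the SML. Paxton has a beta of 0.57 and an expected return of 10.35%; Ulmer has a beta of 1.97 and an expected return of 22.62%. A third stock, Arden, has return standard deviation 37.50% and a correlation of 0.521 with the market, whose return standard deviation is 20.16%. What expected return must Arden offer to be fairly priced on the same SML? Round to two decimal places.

13.85%

MRP = (22.62% − 10.35%) / (1.97 − 0.57) = 8.7643%
R_f = 10.35% − 0.57 × 8.7643% = 5.3543%
β_Arden = ρ·σ_i/σ_m = 0.521 × 37.50 / 20.16 = 0.9691
E(R_Arden) = R_f + β × MRP = 5.3543% + 0.9691 × 8.7643% = 13.85%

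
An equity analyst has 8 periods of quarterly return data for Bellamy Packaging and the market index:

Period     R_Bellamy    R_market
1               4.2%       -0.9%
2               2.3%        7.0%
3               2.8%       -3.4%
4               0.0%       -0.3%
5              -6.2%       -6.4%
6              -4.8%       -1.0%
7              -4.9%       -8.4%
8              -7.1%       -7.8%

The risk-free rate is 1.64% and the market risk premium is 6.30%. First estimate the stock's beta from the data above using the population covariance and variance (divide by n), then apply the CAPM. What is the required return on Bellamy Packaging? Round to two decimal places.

Mean R_i = (4.2 + 2.3 + 2.8 + 0.0 − 6.2 − 4.8 − 4.9 − 7.1) / 8 = -1.7125%
Mean R_m = (-0.9 + 7.0 − 3.4 − 0.3 − 6.4 − 1.0 − 8.4 − 7.8) / 8 = -2.6500%
Σ(R_i − R̄_i)(R_m − R̄_m) = 107.5150  ⇒  Cov = 107.5150 / 8 = 13.4394
Σ(R_m − R̄_m)² = 178.6400  ⇒  Var(R_m) = 178.6400 / 8 = 22.3300
β = Cov / Var(R_m) = 13.4394 / 22.3300 = 0.6019
E(R) = R_f + β × MRP = 1.64% + 0.6019 × 6.30% = 5.43%

5.43%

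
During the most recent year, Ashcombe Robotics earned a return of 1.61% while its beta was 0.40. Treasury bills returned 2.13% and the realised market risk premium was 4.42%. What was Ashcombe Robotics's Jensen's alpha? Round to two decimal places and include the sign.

CAPM benchmark = R_f + β(R_m − R_f) = 2.13% + 0.40 × 4.42% = 3.8980%
α = actual − benchmark = 1.61% − 3.8980% = -2.29%

-2.29%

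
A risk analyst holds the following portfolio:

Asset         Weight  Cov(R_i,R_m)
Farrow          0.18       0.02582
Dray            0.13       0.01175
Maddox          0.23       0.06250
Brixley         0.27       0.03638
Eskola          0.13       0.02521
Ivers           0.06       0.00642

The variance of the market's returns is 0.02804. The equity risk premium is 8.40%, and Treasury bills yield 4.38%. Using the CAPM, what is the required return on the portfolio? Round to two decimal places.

β_Farrow = 0.02582 / 0.02804 = 0.9208
β_Dray = 0.01175 / 0.02804 = 0.4190
β_Maddox = 0.06250 / 0.02804 = 2.2290
β_Brixley = 0.03638 / 0.02804 = 1.2974
β_Eskola = 0.02521 / 0.02804 = 0.8991
β_Ivers = 0.00642 / 0.02804 = 0.2290
β_P = Σ w_i β_i = 0.18×0.9208 + 0.13×0.4190 + 0.23×2.2290 + 0.27×1.2974 + 0.13×0.8991 + 0.06×0.2290 = 1.2138
E(R_P) = R_f + β_P × MRP = 4.38% + 1.2138 × 8.40% = 14.58%

14.58%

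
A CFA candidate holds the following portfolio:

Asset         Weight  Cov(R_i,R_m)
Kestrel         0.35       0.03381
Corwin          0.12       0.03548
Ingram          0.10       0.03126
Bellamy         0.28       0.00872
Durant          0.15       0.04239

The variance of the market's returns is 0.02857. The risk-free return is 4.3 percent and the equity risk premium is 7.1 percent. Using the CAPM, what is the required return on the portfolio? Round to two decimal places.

β_Kestrel = 0.03381 / 0.02857 = 1.1834
β_Corwin = 0.03548 / 0.02857 = 1.2419
β_Ingram = 0.03126 / 0.02857 = 1.0942
β_Bellamy = 0.00872 / 0.02857 = 0.3052
β_Durant = 0.04239 / 0.02857 = 1.4837
β_P = Σ w_i β_i = 0.35×1.1834 + 0.12×1.2419 + 0.10×1.0942 + 0.28×0.3052 + 0.15×1.4837 = 0.9806
E(R_P) = R_f + β_P × MRP = 4.3% + 0.9806 × 7.1% = 11.26%

11.26%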